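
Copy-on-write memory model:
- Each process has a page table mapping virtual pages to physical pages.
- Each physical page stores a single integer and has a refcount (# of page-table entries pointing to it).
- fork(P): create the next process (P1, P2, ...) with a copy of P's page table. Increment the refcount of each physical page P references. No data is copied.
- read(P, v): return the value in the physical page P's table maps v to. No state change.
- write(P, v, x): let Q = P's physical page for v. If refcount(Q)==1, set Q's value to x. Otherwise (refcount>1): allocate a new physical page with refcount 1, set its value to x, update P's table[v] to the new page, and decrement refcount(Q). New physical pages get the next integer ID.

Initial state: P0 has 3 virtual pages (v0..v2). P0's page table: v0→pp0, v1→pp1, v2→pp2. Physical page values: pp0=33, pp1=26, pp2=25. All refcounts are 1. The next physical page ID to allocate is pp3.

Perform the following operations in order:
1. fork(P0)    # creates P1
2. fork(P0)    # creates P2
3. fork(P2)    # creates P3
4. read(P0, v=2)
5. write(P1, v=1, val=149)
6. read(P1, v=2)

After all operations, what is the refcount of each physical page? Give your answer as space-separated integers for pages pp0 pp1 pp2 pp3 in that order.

Answer: 4 3 4 1

Derivation:
Op 1: fork(P0) -> P1. 3 ppages; refcounts: pp0:2 pp1:2 pp2:2
Op 2: fork(P0) -> P2. 3 ppages; refcounts: pp0:3 pp1:3 pp2:3
Op 3: fork(P2) -> P3. 3 ppages; refcounts: pp0:4 pp1:4 pp2:4
Op 4: read(P0, v2) -> 25. No state change.
Op 5: write(P1, v1, 149). refcount(pp1)=4>1 -> COPY to pp3. 4 ppages; refcounts: pp0:4 pp1:3 pp2:4 pp3:1
Op 6: read(P1, v2) -> 25. No state change.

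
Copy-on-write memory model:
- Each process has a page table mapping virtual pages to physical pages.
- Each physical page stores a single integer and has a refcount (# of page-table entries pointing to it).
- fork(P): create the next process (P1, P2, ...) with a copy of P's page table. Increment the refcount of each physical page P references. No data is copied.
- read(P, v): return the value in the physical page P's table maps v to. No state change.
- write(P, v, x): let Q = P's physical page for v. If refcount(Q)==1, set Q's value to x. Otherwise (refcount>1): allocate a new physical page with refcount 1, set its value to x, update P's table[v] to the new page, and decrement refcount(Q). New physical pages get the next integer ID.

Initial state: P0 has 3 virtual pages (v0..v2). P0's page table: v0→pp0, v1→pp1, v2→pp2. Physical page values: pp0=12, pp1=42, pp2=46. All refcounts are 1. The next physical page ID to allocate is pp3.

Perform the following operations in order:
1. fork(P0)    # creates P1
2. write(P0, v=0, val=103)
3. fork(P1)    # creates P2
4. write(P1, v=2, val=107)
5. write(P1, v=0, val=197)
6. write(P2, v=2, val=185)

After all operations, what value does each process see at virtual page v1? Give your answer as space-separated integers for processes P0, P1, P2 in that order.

Answer: 42 42 42

Derivation:
Op 1: fork(P0) -> P1. 3 ppages; refcounts: pp0:2 pp1:2 pp2:2
Op 2: write(P0, v0, 103). refcount(pp0)=2>1 -> COPY to pp3. 4 ppages; refcounts: pp0:1 pp1:2 pp2:2 pp3:1
Op 3: fork(P1) -> P2. 4 ppages; refcounts: pp0:2 pp1:3 pp2:3 pp3:1
Op 4: write(P1, v2, 107). refcount(pp2)=3>1 -> COPY to pp4. 5 ppages; refcounts: pp0:2 pp1:3 pp2:2 pp3:1 pp4:1
Op 5: write(P1, v0, 197). refcount(pp0)=2>1 -> COPY to pp5. 6 ppages; refcounts: pp0:1 pp1:3 pp2:2 pp3:1 pp4:1 pp5:1
Op 6: write(P2, v2, 185). refcount(pp2)=2>1 -> COPY to pp6. 7 ppages; refcounts: pp0:1 pp1:3 pp2:1 pp3:1 pp4:1 pp5:1 pp6:1
P0: v1 -> pp1 = 42
P1: v1 -> pp1 = 42
P2: v1 -> pp1 = 42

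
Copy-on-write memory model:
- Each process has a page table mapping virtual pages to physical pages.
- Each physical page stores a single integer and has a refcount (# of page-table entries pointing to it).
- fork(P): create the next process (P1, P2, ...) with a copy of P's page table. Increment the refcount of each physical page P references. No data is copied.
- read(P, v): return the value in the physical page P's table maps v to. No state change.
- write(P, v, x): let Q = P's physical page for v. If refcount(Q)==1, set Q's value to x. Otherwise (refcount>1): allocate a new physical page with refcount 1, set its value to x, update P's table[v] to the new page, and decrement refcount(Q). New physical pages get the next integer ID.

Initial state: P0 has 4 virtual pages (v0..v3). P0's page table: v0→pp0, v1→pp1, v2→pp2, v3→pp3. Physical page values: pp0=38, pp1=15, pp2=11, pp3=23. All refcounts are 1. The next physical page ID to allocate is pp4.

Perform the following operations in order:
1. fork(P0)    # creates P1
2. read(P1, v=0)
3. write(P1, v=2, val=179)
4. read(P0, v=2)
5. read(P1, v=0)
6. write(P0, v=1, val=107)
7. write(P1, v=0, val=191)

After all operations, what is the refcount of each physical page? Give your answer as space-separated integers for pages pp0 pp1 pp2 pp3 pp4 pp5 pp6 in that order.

Answer: 1 1 1 2 1 1 1

Derivation:
Op 1: fork(P0) -> P1. 4 ppages; refcounts: pp0:2 pp1:2 pp2:2 pp3:2
Op 2: read(P1, v0) -> 38. No state change.
Op 3: write(P1, v2, 179). refcount(pp2)=2>1 -> COPY to pp4. 5 ppages; refcounts: pp0:2 pp1:2 pp2:1 pp3:2 pp4:1
Op 4: read(P0, v2) -> 11. No state change.
Op 5: read(P1, v0) -> 38. No state change.
Op 6: write(P0, v1, 107). refcount(pp1)=2>1 -> COPY to pp5. 6 ppages; refcounts: pp0:2 pp1:1 pp2:1 pp3:2 pp4:1 pp5:1
Op 7: write(P1, v0, 191). refcount(pp0)=2>1 -> COPY to pp6. 7 ppages; refcounts: pp0:1 pp1:1 pp2:1 pp3:2 pp4:1 pp5:1 pp6:1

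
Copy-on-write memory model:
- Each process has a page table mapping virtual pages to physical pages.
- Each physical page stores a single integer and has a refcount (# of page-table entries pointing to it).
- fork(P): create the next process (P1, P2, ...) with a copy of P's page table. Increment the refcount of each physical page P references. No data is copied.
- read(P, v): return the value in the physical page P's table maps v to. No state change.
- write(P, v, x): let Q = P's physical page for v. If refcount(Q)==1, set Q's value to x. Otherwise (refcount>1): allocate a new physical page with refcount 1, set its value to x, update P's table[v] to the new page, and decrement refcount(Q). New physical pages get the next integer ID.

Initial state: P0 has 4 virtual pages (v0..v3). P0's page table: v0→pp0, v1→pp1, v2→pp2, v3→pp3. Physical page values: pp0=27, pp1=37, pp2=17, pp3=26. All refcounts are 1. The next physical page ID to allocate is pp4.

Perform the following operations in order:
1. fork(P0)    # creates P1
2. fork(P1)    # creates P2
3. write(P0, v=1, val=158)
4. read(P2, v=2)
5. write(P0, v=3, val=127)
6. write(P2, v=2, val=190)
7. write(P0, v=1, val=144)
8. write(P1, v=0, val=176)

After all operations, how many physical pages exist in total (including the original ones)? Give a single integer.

Answer: 8

Derivation:
Op 1: fork(P0) -> P1. 4 ppages; refcounts: pp0:2 pp1:2 pp2:2 pp3:2
Op 2: fork(P1) -> P2. 4 ppages; refcounts: pp0:3 pp1:3 pp2:3 pp3:3
Op 3: write(P0, v1, 158). refcount(pp1)=3>1 -> COPY to pp4. 5 ppages; refcounts: pp0:3 pp1:2 pp2:3 pp3:3 pp4:1
Op 4: read(P2, v2) -> 17. No state change.
Op 5: write(P0, v3, 127). refcount(pp3)=3>1 -> COPY to pp5. 6 ppages; refcounts: pp0:3 pp1:2 pp2:3 pp3:2 pp4:1 pp5:1
Op 6: write(P2, v2, 190). refcount(pp2)=3>1 -> COPY to pp6. 7 ppages; refcounts: pp0:3 pp1:2 pp2:2 pp3:2 pp4:1 pp5:1 pp6:1
Op 7: write(P0, v1, 144). refcount(pp4)=1 -> write in place. 7 ppages; refcounts: pp0:3 pp1:2 pp2:2 pp3:2 pp4:1 pp5:1 pp6:1
Op 8: write(P1, v0, 176). refcount(pp0)=3>1 -> COPY to pp7. 8 ppages; refcounts: pp0:2 pp1:2 pp2:2 pp3:2 pp4:1 pp5:1 pp6:1 pp7:1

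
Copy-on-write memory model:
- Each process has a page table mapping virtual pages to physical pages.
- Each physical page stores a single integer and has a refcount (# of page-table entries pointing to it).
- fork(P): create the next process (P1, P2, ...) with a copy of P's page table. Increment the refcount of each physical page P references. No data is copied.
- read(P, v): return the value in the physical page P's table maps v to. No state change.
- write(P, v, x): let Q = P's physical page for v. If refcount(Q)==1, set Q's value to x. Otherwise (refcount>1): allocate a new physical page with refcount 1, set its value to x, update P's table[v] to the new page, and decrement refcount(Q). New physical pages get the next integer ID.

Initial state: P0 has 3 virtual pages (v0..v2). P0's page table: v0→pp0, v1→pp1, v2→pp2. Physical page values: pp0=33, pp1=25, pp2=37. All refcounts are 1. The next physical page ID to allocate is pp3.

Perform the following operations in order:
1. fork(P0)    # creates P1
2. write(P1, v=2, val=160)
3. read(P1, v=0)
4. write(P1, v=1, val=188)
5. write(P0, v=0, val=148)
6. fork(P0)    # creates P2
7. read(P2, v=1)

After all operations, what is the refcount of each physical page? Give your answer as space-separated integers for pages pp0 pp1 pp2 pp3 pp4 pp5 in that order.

Answer: 1 2 2 1 1 2

Derivation:
Op 1: fork(P0) -> P1. 3 ppages; refcounts: pp0:2 pp1:2 pp2:2
Op 2: write(P1, v2, 160). refcount(pp2)=2>1 -> COPY to pp3. 4 ppages; refcounts: pp0:2 pp1:2 pp2:1 pp3:1
Op 3: read(P1, v0) -> 33. No state change.
Op 4: write(P1, v1, 188). refcount(pp1)=2>1 -> COPY to pp4. 5 ppages; refcounts: pp0:2 pp1:1 pp2:1 pp3:1 pp4:1
Op 5: write(P0, v0, 148). refcount(pp0)=2>1 -> COPY to pp5. 6 ppages; refcounts: pp0:1 pp1:1 pp2:1 pp3:1 pp4:1 pp5:1
Op 6: fork(P0) -> P2. 6 ppages; refcounts: pp0:1 pp1:2 pp2:2 pp3:1 pp4:1 pp5:2
Op 7: read(P2, v1) -> 25. No state change.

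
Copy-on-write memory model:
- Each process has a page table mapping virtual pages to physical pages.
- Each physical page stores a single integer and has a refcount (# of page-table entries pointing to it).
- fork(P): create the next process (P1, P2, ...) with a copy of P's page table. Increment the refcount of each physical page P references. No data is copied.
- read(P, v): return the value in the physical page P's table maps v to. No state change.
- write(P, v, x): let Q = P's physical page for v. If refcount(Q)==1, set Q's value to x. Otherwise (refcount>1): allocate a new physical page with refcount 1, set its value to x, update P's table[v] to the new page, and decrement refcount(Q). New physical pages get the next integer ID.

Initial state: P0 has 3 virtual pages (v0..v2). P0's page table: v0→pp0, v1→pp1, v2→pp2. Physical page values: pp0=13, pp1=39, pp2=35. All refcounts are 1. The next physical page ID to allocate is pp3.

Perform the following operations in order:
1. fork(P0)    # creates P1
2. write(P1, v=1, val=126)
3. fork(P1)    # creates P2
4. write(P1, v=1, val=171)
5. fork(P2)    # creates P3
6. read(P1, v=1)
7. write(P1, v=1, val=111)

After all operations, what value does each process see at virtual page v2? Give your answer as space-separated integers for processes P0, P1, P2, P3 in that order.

Answer: 35 35 35 35

Derivation:
Op 1: fork(P0) -> P1. 3 ppages; refcounts: pp0:2 pp1:2 pp2:2
Op 2: write(P1, v1, 126). refcount(pp1)=2>1 -> COPY to pp3. 4 ppages; refcounts: pp0:2 pp1:1 pp2:2 pp3:1
Op 3: fork(P1) -> P2. 4 ppages; refcounts: pp0:3 pp1:1 pp2:3 pp3:2
Op 4: write(P1, v1, 171). refcount(pp3)=2>1 -> COPY to pp4. 5 ppages; refcounts: pp0:3 pp1:1 pp2:3 pp3:1 pp4:1
Op 5: fork(P2) -> P3. 5 ppages; refcounts: pp0:4 pp1:1 pp2:4 pp3:2 pp4:1
Op 6: read(P1, v1) -> 171. No state change.
Op 7: write(P1, v1, 111). refcount(pp4)=1 -> write in place. 5 ppages; refcounts: pp0:4 pp1:1 pp2:4 pp3:2 pp4:1
P0: v2 -> pp2 = 35
P1: v2 -> pp2 = 35
P2: v2 -> pp2 = 35
P3: v2 -> pp2 = 35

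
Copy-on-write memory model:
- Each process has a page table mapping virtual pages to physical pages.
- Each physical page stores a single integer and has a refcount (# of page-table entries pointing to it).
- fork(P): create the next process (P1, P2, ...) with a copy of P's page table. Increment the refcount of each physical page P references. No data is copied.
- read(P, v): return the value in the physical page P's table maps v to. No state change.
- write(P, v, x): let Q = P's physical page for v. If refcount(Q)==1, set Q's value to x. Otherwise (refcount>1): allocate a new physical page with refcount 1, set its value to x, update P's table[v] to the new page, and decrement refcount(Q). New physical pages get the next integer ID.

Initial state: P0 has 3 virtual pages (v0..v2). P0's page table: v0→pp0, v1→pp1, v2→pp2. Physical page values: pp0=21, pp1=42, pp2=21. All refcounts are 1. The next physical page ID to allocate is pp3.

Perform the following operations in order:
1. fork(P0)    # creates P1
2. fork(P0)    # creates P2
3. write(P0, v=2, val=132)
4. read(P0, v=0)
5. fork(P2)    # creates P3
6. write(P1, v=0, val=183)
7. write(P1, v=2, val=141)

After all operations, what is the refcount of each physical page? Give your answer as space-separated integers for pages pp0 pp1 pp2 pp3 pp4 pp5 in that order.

Answer: 3 4 2 1 1 1

Derivation:
Op 1: fork(P0) -> P1. 3 ppages; refcounts: pp0:2 pp1:2 pp2:2
Op 2: fork(P0) -> P2. 3 ppages; refcounts: pp0:3 pp1:3 pp2:3
Op 3: write(P0, v2, 132). refcount(pp2)=3>1 -> COPY to pp3. 4 ppages; refcounts: pp0:3 pp1:3 pp2:2 pp3:1
Op 4: read(P0, v0) -> 21. No state change.
Op 5: fork(P2) -> P3. 4 ppages; refcounts: pp0:4 pp1:4 pp2:3 pp3:1
Op 6: write(P1, v0, 183). refcount(pp0)=4>1 -> COPY to pp4. 5 ppages; refcounts: pp0:3 pp1:4 pp2:3 pp3:1 pp4:1
Op 7: write(P1, v2, 141). refcount(pp2)=3>1 -> COPY to pp5. 6 ppages; refcounts: pp0:3 pp1:4 pp2:2 pp3:1 pp4:1 pp5:1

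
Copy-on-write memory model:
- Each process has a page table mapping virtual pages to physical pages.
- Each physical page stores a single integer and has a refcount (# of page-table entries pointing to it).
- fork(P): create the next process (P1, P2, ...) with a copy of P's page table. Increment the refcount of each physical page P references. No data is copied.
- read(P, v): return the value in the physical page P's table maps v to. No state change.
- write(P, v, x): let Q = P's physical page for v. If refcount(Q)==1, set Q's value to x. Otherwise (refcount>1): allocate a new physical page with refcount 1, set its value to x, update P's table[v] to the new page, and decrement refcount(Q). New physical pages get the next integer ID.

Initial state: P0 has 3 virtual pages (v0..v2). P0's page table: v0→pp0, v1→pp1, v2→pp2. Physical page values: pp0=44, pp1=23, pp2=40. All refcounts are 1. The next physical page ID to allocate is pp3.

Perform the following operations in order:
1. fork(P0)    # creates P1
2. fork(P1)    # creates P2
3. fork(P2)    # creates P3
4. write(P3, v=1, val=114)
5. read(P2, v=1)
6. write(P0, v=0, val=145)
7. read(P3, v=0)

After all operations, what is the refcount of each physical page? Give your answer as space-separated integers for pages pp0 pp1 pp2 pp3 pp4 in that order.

Answer: 3 3 4 1 1

Derivation:
Op 1: fork(P0) -> P1. 3 ppages; refcounts: pp0:2 pp1:2 pp2:2
Op 2: fork(P1) -> P2. 3 ppages; refcounts: pp0:3 pp1:3 pp2:3
Op 3: fork(P2) -> P3. 3 ppages; refcounts: pp0:4 pp1:4 pp2:4
Op 4: write(P3, v1, 114). refcount(pp1)=4>1 -> COPY to pp3. 4 ppages; refcounts: pp0:4 pp1:3 pp2:4 pp3:1
Op 5: read(P2, v1) -> 23. No state change.
Op 6: write(P0, v0, 145). refcount(pp0)=4>1 -> COPY to pp4. 5 ppages; refcounts: pp0:3 pp1:3 pp2:4 pp3:1 pp4:1
Op 7: read(P3, v0) -> 44. No state change.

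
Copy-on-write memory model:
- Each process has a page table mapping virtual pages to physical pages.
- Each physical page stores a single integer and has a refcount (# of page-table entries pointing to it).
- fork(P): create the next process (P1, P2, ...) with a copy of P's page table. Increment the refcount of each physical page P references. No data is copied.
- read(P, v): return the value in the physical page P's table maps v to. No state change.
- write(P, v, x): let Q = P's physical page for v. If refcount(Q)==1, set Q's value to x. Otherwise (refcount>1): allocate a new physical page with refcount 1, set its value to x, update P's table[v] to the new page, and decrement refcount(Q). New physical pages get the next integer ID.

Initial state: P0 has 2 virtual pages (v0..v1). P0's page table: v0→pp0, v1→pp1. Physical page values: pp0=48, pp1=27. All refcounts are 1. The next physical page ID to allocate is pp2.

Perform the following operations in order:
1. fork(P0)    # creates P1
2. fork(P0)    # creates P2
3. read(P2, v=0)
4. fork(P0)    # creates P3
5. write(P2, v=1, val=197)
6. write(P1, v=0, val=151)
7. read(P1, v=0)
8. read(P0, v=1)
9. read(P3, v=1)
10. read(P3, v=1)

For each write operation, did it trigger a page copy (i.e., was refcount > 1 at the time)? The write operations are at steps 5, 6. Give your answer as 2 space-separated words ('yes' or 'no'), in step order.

Op 1: fork(P0) -> P1. 2 ppages; refcounts: pp0:2 pp1:2
Op 2: fork(P0) -> P2. 2 ppages; refcounts: pp0:3 pp1:3
Op 3: read(P2, v0) -> 48. No state change.
Op 4: fork(P0) -> P3. 2 ppages; refcounts: pp0:4 pp1:4
Op 5: write(P2, v1, 197). refcount(pp1)=4>1 -> COPY to pp2. 3 ppages; refcounts: pp0:4 pp1:3 pp2:1
Op 6: write(P1, v0, 151). refcount(pp0)=4>1 -> COPY to pp3. 4 ppages; refcounts: pp0:3 pp1:3 pp2:1 pp3:1
Op 7: read(P1, v0) -> 151. No state change.
Op 8: read(P0, v1) -> 27. No state change.
Op 9: read(P3, v1) -> 27. No state change.
Op 10: read(P3, v1) -> 27. No state change.

yes yes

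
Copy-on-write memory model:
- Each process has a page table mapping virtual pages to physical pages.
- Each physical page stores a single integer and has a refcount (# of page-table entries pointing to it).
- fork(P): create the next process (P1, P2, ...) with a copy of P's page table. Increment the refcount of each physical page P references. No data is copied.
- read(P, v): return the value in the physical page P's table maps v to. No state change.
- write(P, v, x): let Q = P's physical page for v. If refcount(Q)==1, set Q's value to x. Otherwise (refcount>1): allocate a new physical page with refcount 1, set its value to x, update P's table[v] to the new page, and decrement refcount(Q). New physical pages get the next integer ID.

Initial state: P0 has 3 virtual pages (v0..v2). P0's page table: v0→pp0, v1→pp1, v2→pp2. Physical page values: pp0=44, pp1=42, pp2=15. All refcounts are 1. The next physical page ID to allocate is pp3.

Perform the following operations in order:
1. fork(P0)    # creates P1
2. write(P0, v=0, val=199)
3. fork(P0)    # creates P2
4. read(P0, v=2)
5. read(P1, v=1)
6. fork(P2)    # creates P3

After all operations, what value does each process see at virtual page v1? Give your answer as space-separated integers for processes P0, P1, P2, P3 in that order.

Op 1: fork(P0) -> P1. 3 ppages; refcounts: pp0:2 pp1:2 pp2:2
Op 2: write(P0, v0, 199). refcount(pp0)=2>1 -> COPY to pp3. 4 ppages; refcounts: pp0:1 pp1:2 pp2:2 pp3:1
Op 3: fork(P0) -> P2. 4 ppages; refcounts: pp0:1 pp1:3 pp2:3 pp3:2
Op 4: read(P0, v2) -> 15. No state change.
Op 5: read(P1, v1) -> 42. No state change.
Op 6: fork(P2) -> P3. 4 ppages; refcounts: pp0:1 pp1:4 pp2:4 pp3:3
P0: v1 -> pp1 = 42
P1: v1 -> pp1 = 42
P2: v1 -> pp1 = 42
P3: v1 -> pp1 = 42

Answer: 42 42 42 42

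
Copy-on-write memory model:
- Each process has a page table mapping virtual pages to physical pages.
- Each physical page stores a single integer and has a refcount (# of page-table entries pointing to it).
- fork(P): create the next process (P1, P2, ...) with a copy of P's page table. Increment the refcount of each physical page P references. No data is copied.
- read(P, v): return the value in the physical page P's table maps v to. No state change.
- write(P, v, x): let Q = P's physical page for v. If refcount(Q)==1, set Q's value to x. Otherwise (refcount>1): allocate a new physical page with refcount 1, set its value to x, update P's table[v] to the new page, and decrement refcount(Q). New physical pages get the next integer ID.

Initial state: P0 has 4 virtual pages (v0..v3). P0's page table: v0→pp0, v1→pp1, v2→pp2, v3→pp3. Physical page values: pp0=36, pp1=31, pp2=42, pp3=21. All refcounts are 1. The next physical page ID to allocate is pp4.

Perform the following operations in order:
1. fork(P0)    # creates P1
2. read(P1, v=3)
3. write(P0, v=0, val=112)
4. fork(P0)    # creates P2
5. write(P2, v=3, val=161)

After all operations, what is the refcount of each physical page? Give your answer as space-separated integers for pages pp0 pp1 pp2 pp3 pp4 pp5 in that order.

Answer: 1 3 3 2 2 1

Derivation:
Op 1: fork(P0) -> P1. 4 ppages; refcounts: pp0:2 pp1:2 pp2:2 pp3:2
Op 2: read(P1, v3) -> 21. No state change.
Op 3: write(P0, v0, 112). refcount(pp0)=2>1 -> COPY to pp4. 5 ppages; refcounts: pp0:1 pp1:2 pp2:2 pp3:2 pp4:1
Op 4: fork(P0) -> P2. 5 ppages; refcounts: pp0:1 pp1:3 pp2:3 pp3:3 pp4:2
Op 5: write(P2, v3, 161). refcount(pp3)=3>1 -> COPY to pp5. 6 ppages; refcounts: pp0:1 pp1:3 pp2:3 pp3:2 pp4:2 pp5:1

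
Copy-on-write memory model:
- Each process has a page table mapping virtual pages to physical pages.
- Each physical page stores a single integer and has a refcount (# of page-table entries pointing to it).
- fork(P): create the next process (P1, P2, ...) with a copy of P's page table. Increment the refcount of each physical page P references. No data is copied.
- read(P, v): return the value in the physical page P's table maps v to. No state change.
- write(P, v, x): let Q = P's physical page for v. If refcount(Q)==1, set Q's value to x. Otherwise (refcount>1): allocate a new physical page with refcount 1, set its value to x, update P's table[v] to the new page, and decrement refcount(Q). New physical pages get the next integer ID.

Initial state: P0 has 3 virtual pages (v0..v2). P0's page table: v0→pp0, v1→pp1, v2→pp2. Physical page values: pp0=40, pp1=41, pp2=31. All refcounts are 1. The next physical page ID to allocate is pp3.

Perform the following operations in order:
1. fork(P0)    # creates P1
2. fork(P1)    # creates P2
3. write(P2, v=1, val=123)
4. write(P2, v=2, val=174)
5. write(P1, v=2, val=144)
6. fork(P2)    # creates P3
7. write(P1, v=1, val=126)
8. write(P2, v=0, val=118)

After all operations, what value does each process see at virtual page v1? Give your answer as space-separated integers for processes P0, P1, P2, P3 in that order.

Answer: 41 126 123 123

Derivation:
Op 1: fork(P0) -> P1. 3 ppages; refcounts: pp0:2 pp1:2 pp2:2
Op 2: fork(P1) -> P2. 3 ppages; refcounts: pp0:3 pp1:3 pp2:3
Op 3: write(P2, v1, 123). refcount(pp1)=3>1 -> COPY to pp3. 4 ppages; refcounts: pp0:3 pp1:2 pp2:3 pp3:1
Op 4: write(P2, v2, 174). refcount(pp2)=3>1 -> COPY to pp4. 5 ppages; refcounts: pp0:3 pp1:2 pp2:2 pp3:1 pp4:1
Op 5: write(P1, v2, 144). refcount(pp2)=2>1 -> COPY to pp5. 6 ppages; refcounts: pp0:3 pp1:2 pp2:1 pp3:1 pp4:1 pp5:1
Op 6: fork(P2) -> P3. 6 ppages; refcounts: pp0:4 pp1:2 pp2:1 pp3:2 pp4:2 pp5:1
Op 7: write(P1, v1, 126). refcount(pp1)=2>1 -> COPY to pp6. 7 ppages; refcounts: pp0:4 pp1:1 pp2:1 pp3:2 pp4:2 pp5:1 pp6:1
Op 8: write(P2, v0, 118). refcount(pp0)=4>1 -> COPY to pp7. 8 ppages; refcounts: pp0:3 pp1:1 pp2:1 pp3:2 pp4:2 pp5:1 pp6:1 pp7:1
P0: v1 -> pp1 = 41
P1: v1 -> pp6 = 126
P2: v1 -> pp3 = 123
P3: v1 -> pp3 = 123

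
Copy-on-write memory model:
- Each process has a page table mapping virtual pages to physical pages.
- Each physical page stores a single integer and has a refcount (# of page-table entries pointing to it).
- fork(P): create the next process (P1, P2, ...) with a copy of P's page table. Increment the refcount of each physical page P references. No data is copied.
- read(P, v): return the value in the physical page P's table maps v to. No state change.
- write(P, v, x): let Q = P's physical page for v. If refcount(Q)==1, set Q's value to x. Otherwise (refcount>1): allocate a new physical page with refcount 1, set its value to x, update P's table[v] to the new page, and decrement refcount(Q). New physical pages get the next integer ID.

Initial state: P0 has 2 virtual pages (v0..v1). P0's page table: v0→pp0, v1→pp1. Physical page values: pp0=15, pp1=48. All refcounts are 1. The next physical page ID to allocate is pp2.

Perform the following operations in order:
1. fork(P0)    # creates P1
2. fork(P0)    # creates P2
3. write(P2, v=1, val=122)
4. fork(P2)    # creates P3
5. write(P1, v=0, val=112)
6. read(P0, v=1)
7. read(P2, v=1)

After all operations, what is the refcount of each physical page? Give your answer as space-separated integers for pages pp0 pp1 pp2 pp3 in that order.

Answer: 3 2 2 1

Derivation:
Op 1: fork(P0) -> P1. 2 ppages; refcounts: pp0:2 pp1:2
Op 2: fork(P0) -> P2. 2 ppages; refcounts: pp0:3 pp1:3
Op 3: write(P2, v1, 122). refcount(pp1)=3>1 -> COPY to pp2. 3 ppages; refcounts: pp0:3 pp1:2 pp2:1
Op 4: fork(P2) -> P3. 3 ppages; refcounts: pp0:4 pp1:2 pp2:2
Op 5: write(P1, v0, 112). refcount(pp0)=4>1 -> COPY to pp3. 4 ppages; refcounts: pp0:3 pp1:2 pp2:2 pp3:1
Op 6: read(P0, v1) -> 48. No state change.
Op 7: read(P2, v1) -> 122. No state change.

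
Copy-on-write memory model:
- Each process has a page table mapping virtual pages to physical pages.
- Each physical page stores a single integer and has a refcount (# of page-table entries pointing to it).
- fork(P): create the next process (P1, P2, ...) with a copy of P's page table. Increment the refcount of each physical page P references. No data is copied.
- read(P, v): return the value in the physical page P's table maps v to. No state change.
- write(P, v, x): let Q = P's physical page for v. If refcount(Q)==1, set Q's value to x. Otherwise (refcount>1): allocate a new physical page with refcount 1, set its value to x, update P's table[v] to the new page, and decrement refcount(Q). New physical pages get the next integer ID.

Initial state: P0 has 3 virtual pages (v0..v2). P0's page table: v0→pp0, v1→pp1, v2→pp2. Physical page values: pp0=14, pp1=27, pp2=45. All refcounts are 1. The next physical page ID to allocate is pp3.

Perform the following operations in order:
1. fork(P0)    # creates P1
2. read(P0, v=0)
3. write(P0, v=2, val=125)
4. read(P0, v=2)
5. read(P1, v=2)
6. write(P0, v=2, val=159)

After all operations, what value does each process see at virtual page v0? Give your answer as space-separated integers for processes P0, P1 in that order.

Answer: 14 14

Derivation:
Op 1: fork(P0) -> P1. 3 ppages; refcounts: pp0:2 pp1:2 pp2:2
Op 2: read(P0, v0) -> 14. No state change.
Op 3: write(P0, v2, 125). refcount(pp2)=2>1 -> COPY to pp3. 4 ppages; refcounts: pp0:2 pp1:2 pp2:1 pp3:1
Op 4: read(P0, v2) -> 125. No state change.
Op 5: read(P1, v2) -> 45. No state change.
Op 6: write(P0, v2, 159). refcount(pp3)=1 -> write in place. 4 ppages; refcounts: pp0:2 pp1:2 pp2:1 pp3:1
P0: v0 -> pp0 = 14
P1: v0 -> pp0 = 14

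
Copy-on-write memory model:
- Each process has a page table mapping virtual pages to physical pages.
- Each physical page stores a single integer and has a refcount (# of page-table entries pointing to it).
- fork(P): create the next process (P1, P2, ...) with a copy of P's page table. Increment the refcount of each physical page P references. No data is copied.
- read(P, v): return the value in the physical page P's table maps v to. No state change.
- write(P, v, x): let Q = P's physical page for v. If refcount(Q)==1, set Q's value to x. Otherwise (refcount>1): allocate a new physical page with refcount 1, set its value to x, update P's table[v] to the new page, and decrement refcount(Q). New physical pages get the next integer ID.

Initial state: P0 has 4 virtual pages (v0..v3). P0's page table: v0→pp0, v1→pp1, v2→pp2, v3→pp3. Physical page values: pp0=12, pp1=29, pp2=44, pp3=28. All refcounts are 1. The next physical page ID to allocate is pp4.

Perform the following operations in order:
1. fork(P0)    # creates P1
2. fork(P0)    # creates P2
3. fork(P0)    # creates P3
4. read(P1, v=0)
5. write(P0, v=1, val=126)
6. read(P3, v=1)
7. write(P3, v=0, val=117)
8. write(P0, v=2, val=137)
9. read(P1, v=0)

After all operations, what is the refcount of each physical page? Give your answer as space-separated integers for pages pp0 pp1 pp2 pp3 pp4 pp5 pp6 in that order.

Op 1: fork(P0) -> P1. 4 ppages; refcounts: pp0:2 pp1:2 pp2:2 pp3:2
Op 2: fork(P0) -> P2. 4 ppages; refcounts: pp0:3 pp1:3 pp2:3 pp3:3
Op 3: fork(P0) -> P3. 4 ppages; refcounts: pp0:4 pp1:4 pp2:4 pp3:4
Op 4: read(P1, v0) -> 12. No state change.
Op 5: write(P0, v1, 126). refcount(pp1)=4>1 -> COPY to pp4. 5 ppages; refcounts: pp0:4 pp1:3 pp2:4 pp3:4 pp4:1
Op 6: read(P3, v1) -> 29. No state change.
Op 7: write(P3, v0, 117). refcount(pp0)=4>1 -> COPY to pp5. 6 ppages; refcounts: pp0:3 pp1:3 pp2:4 pp3:4 pp4:1 pp5:1
Op 8: write(P0, v2, 137). refcount(pp2)=4>1 -> COPY to pp6. 7 ppages; refcounts: pp0:3 pp1:3 pp2:3 pp3:4 pp4:1 pp5:1 pp6:1
Op 9: read(P1, v0) -> 12. No state change.

Answer: 3 3 3 4 1 1 1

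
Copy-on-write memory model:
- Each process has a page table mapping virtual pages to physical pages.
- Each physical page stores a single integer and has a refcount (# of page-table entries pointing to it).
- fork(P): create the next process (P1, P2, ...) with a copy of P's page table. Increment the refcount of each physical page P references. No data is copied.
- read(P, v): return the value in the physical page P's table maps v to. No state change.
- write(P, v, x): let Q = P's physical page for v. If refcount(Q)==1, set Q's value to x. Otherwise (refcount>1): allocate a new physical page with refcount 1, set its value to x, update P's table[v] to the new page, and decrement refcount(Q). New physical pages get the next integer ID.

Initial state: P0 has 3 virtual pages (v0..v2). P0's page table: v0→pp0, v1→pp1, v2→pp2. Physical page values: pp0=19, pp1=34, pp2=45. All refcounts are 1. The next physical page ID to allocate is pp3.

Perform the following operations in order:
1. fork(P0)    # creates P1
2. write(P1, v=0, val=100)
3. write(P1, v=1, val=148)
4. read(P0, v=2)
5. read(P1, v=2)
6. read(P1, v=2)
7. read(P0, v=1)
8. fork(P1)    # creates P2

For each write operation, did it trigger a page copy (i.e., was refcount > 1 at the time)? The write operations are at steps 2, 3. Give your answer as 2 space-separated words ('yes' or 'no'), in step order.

Op 1: fork(P0) -> P1. 3 ppages; refcounts: pp0:2 pp1:2 pp2:2
Op 2: write(P1, v0, 100). refcount(pp0)=2>1 -> COPY to pp3. 4 ppages; refcounts: pp0:1 pp1:2 pp2:2 pp3:1
Op 3: write(P1, v1, 148). refcount(pp1)=2>1 -> COPY to pp4. 5 ppages; refcounts: pp0:1 pp1:1 pp2:2 pp3:1 pp4:1
Op 4: read(P0, v2) -> 45. No state change.
Op 5: read(P1, v2) -> 45. No state change.
Op 6: read(P1, v2) -> 45. No state change.
Op 7: read(P0, v1) -> 34. No state change.
Op 8: fork(P1) -> P2. 5 ppages; refcounts: pp0:1 pp1:1 pp2:3 pp3:2 pp4:2

yes yes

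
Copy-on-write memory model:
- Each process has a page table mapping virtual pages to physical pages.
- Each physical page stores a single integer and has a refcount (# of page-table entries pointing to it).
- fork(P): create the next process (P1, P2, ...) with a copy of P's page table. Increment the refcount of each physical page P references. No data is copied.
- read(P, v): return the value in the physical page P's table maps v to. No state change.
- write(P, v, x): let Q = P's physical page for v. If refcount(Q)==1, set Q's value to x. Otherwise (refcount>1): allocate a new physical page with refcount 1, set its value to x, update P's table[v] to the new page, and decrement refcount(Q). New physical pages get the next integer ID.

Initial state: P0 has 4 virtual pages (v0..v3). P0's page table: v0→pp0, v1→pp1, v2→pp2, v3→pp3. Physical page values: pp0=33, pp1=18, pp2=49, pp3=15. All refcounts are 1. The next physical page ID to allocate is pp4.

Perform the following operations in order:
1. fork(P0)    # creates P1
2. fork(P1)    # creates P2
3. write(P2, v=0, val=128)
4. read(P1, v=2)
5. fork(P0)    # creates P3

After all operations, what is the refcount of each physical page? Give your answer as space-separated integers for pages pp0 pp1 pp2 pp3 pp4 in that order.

Op 1: fork(P0) -> P1. 4 ppages; refcounts: pp0:2 pp1:2 pp2:2 pp3:2
Op 2: fork(P1) -> P2. 4 ppages; refcounts: pp0:3 pp1:3 pp2:3 pp3:3
Op 3: write(P2, v0, 128). refcount(pp0)=3>1 -> COPY to pp4. 5 ppages; refcounts: pp0:2 pp1:3 pp2:3 pp3:3 pp4:1
Op 4: read(P1, v2) -> 49. No state change.
Op 5: fork(P0) -> P3. 5 ppages; refcounts: pp0:3 pp1:4 pp2:4 pp3:4 pp4:1

Answer: 3 4 4 4 1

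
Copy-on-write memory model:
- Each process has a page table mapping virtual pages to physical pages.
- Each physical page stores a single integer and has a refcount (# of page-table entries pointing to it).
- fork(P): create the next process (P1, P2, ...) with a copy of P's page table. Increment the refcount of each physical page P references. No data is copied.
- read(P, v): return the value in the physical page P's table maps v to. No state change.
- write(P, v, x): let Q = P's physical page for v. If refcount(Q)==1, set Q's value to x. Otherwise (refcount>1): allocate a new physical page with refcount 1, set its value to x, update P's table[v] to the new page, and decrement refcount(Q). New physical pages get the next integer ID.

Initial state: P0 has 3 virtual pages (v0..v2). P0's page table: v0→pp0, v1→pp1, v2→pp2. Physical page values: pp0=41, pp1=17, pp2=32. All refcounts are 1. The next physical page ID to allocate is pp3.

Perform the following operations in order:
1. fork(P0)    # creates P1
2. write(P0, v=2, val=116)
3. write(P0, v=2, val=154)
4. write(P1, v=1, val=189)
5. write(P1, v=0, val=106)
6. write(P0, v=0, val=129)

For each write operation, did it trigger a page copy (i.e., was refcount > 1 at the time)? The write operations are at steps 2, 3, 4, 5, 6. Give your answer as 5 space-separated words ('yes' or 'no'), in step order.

Op 1: fork(P0) -> P1. 3 ppages; refcounts: pp0:2 pp1:2 pp2:2
Op 2: write(P0, v2, 116). refcount(pp2)=2>1 -> COPY to pp3. 4 ppages; refcounts: pp0:2 pp1:2 pp2:1 pp3:1
Op 3: write(P0, v2, 154). refcount(pp3)=1 -> write in place. 4 ppages; refcounts: pp0:2 pp1:2 pp2:1 pp3:1
Op 4: write(P1, v1, 189). refcount(pp1)=2>1 -> COPY to pp4. 5 ppages; refcounts: pp0:2 pp1:1 pp2:1 pp3:1 pp4:1
Op 5: write(P1, v0, 106). refcount(pp0)=2>1 -> COPY to pp5. 6 ppages; refcounts: pp0:1 pp1:1 pp2:1 pp3:1 pp4:1 pp5:1
Op 6: write(P0, v0, 129). refcount(pp0)=1 -> write in place. 6 ppages; refcounts: pp0:1 pp1:1 pp2:1 pp3:1 pp4:1 pp5:1

yes no yes yes no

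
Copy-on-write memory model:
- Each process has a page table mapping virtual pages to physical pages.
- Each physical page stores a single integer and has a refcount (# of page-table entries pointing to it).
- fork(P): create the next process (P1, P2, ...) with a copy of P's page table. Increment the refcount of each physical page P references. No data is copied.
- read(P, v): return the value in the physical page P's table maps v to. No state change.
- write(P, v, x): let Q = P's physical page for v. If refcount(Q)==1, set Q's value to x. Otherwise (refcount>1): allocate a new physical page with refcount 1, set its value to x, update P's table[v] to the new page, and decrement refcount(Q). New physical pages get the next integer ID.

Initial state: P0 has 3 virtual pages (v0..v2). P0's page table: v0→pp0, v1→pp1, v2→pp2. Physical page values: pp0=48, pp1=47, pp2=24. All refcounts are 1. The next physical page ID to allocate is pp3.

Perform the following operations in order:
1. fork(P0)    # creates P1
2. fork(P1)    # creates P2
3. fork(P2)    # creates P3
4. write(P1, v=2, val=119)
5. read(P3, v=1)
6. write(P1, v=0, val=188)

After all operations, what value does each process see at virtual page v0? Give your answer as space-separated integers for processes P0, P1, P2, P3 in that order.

Answer: 48 188 48 48

Derivation:
Op 1: fork(P0) -> P1. 3 ppages; refcounts: pp0:2 pp1:2 pp2:2
Op 2: fork(P1) -> P2. 3 ppages; refcounts: pp0:3 pp1:3 pp2:3
Op 3: fork(P2) -> P3. 3 ppages; refcounts: pp0:4 pp1:4 pp2:4
Op 4: write(P1, v2, 119). refcount(pp2)=4>1 -> COPY to pp3. 4 ppages; refcounts: pp0:4 pp1:4 pp2:3 pp3:1
Op 5: read(P3, v1) -> 47. No state change.
Op 6: write(P1, v0, 188). refcount(pp0)=4>1 -> COPY to pp4. 5 ppages; refcounts: pp0:3 pp1:4 pp2:3 pp3:1 pp4:1
P0: v0 -> pp0 = 48
P1: v0 -> pp4 = 188
P2: v0 -> pp0 = 48
P3: v0 -> pp0 = 48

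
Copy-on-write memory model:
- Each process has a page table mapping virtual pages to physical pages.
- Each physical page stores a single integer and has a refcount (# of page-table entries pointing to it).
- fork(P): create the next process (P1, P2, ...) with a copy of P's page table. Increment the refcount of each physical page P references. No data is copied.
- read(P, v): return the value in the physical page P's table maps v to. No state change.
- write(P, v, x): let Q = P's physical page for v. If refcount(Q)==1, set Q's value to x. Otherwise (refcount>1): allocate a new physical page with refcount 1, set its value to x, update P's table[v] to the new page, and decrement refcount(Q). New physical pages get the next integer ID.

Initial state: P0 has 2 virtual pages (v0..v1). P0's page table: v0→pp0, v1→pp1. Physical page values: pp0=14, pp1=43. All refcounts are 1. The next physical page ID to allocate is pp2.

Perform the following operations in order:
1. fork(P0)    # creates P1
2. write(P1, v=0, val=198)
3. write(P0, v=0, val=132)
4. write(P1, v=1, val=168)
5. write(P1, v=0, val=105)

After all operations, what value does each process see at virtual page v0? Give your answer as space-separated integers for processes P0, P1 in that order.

Answer: 132 105

Derivation:
Op 1: fork(P0) -> P1. 2 ppages; refcounts: pp0:2 pp1:2
Op 2: write(P1, v0, 198). refcount(pp0)=2>1 -> COPY to pp2. 3 ppages; refcounts: pp0:1 pp1:2 pp2:1
Op 3: write(P0, v0, 132). refcount(pp0)=1 -> write in place. 3 ppages; refcounts: pp0:1 pp1:2 pp2:1
Op 4: write(P1, v1, 168). refcount(pp1)=2>1 -> COPY to pp3. 4 ppages; refcounts: pp0:1 pp1:1 pp2:1 pp3:1
Op 5: write(P1, v0, 105). refcount(pp2)=1 -> write in place. 4 ppages; refcounts: pp0:1 pp1:1 pp2:1 pp3:1
P0: v0 -> pp0 = 132
P1: v0 -> pp2 = 105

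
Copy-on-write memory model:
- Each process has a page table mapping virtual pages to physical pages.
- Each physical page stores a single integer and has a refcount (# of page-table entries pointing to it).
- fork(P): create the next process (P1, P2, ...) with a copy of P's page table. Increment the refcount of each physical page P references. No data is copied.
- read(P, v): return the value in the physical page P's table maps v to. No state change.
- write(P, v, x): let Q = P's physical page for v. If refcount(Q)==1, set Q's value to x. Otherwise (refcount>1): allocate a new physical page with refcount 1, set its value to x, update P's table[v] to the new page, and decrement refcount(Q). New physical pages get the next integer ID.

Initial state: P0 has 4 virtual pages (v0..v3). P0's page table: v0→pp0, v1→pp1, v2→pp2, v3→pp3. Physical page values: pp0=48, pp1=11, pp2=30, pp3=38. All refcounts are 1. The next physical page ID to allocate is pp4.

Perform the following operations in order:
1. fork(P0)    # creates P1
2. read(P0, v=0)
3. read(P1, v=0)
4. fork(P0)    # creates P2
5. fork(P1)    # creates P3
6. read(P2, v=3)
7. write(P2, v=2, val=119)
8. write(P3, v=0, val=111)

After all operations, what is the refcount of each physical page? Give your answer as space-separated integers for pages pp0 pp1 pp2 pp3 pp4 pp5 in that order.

Op 1: fork(P0) -> P1. 4 ppages; refcounts: pp0:2 pp1:2 pp2:2 pp3:2
Op 2: read(P0, v0) -> 48. No state change.
Op 3: read(P1, v0) -> 48. No state change.
Op 4: fork(P0) -> P2. 4 ppages; refcounts: pp0:3 pp1:3 pp2:3 pp3:3
Op 5: fork(P1) -> P3. 4 ppages; refcounts: pp0:4 pp1:4 pp2:4 pp3:4
Op 6: read(P2, v3) -> 38. No state change.
Op 7: write(P2, v2, 119). refcount(pp2)=4>1 -> COPY to pp4. 5 ppages; refcounts: pp0:4 pp1:4 pp2:3 pp3:4 pp4:1
Op 8: write(P3, v0, 111). refcount(pp0)=4>1 -> COPY to pp5. 6 ppages; refcounts: pp0:3 pp1:4 pp2:3 pp3:4 pp4:1 pp5:1

Answer: 3 4 3 4 1 1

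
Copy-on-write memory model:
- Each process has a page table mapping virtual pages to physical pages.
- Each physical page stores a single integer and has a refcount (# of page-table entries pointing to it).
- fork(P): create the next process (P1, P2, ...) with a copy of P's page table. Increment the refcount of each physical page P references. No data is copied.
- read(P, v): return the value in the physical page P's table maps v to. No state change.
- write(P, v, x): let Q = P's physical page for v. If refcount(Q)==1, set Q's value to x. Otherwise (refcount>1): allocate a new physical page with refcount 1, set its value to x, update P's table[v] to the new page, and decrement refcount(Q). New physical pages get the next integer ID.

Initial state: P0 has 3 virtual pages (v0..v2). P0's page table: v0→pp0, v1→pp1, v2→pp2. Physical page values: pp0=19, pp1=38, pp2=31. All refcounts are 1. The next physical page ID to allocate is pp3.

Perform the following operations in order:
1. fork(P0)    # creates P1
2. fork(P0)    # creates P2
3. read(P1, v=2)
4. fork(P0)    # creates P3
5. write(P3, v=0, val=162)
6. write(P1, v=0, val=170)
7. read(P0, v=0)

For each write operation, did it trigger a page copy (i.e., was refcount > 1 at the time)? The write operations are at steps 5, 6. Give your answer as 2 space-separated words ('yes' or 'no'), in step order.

Op 1: fork(P0) -> P1. 3 ppages; refcounts: pp0:2 pp1:2 pp2:2
Op 2: fork(P0) -> P2. 3 ppages; refcounts: pp0:3 pp1:3 pp2:3
Op 3: read(P1, v2) -> 31. No state change.
Op 4: fork(P0) -> P3. 3 ppages; refcounts: pp0:4 pp1:4 pp2:4
Op 5: write(P3, v0, 162). refcount(pp0)=4>1 -> COPY to pp3. 4 ppages; refcounts: pp0:3 pp1:4 pp2:4 pp3:1
Op 6: write(P1, v0, 170). refcount(pp0)=3>1 -> COPY to pp4. 5 ppages; refcounts: pp0:2 pp1:4 pp2:4 pp3:1 pp4:1
Op 7: read(P0, v0) -> 19. No state change.

yes yes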